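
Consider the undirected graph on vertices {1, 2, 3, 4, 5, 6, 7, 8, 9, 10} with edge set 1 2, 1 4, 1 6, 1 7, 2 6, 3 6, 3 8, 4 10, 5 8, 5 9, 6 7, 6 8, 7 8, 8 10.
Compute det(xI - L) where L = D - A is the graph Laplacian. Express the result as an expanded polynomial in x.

x^10 - 28x^9 + 330x^8 - 2138x^7 + 8349x^6 - 20262x^5 + 30310x^4 - 26596x^3 + 12136x^2 - 2090x

With the vertex order [1, 2, 3, 4, 5, 6, 7, 8, 9, 10], the degrees are [4, 2, 2, 2, 2, 5, 3, 5, 1, 2], giving D = diag(4, 2, 2, 2, 2, 5, 3, 5, 1, 2) and L = D - A. Computing det(xI - L) by cofactor expansion (or equivalently via sum-over-permutations) gives x^10 - 28x^9 + 330x^8 - 2138x^7 + 8349x^6 - 20262x^5 + 30310x^4 - 26596x^3 + 12136x^2 - 2090x. The coefficient of x^9 equals -trace(L) = -28, matching the sum of degrees. The largest eigenvalue, 6.4981, is at most the vertex count 10. There is one zero in the spectrum, matching the 1 component.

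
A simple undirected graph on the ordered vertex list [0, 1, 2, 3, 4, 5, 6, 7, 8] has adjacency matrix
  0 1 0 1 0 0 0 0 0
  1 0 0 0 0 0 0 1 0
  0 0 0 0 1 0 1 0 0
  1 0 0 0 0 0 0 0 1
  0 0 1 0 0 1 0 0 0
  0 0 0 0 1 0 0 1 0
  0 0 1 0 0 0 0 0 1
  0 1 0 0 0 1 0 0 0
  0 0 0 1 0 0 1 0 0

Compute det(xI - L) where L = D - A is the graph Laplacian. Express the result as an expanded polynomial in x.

Reading degrees in the order [0, 1, 2, 3, 4, 5, 6, 7, 8] gives [2, 2, 2, 2, 2, 2, 2, 2, 2]; set D = diag(2, 2, 2, 2, 2, 2, 2, 2, 2) and form L = D - A. Computing det(xI - L) by cofactor expansion (or equivalently via sum-over-permutations) gives x^9 - 18x^8 + 135x^7 - 546x^6 + 1287x^5 - 1782x^4 + 1386x^3 - 540x^2 + 81x. The coefficient of x^8 equals -trace(L) = -18, matching the sum of degrees. There is one zero in the spectrum, matching the 1 component.

x^9 - 18x^8 + 135x^7 - 546x^6 + 1287x^5 - 1782x^4 + 1386x^3 - 540x^2 + 81x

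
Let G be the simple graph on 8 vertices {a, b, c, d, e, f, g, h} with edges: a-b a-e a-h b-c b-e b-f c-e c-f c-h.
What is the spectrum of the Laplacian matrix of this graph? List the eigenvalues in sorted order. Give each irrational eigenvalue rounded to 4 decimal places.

[0, 0, 0, 1.6072, 2.3023, 3.6405, 4.8631, 5.5869]

Reading degrees in the order [a, b, c, d, e, f, g, h] gives [3, 4, 4, 0, 3, 2, 0, 2]; set D = diag(3, 4, 4, 0, 3, 2, 0, 2) and form L = D - A. The multiplicity of 0 as a Laplacian eigenvalue equals the number of connected components. The 3 zero eigenvalues correspond to the 3 connected components.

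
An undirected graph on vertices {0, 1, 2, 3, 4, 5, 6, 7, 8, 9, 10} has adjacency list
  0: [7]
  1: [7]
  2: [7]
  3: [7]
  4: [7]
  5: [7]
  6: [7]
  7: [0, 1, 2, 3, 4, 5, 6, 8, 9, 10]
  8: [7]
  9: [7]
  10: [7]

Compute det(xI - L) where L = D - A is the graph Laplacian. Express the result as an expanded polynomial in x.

x^11 - 20x^10 + 135x^9 - 480x^8 + 1050x^7 - 1512x^6 + 1470x^5 - 960x^4 + 405x^3 - 100x^2 + 11x

Each diagonal entry of L is the vertex degree and each off-diagonal entry is -1 where an edge is present, 0 otherwise; in the order [0, 1, 2, 3, 4, 5, 6, 7, 8, 9, 10] the diagonal is [1, 1, 1, 1, 1, 1, 1, 10, 1, 1, 1]. The eigenvalues of L are [0, 1, 1, 1, 1, 1, 1, 1, 1, 1, 11]; the characteristic polynomial is the product of (x - lambda_i), which multiplies out to x^11 - 20x^10 + 135x^9 - 480x^8 + 1050x^7 - 1512x^6 + 1470x^5 - 960x^4 + 405x^3 - 100x^2 + 11x. Since p(0) = det(-L) = 0, x divides p(x). The eigenvalues sum to 20, which equals trace(L) = 2|E|.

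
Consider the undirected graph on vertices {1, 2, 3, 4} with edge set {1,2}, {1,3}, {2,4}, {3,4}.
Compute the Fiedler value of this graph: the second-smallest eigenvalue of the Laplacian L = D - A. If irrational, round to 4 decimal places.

With the vertex order [1, 2, 3, 4], the degrees are [2, 2, 2, 2], giving D = diag(2, 2, 2, 2) and L = D - A. Computing the eigenvalues of L and sorting gives [0, 2, 2, 4]. The Fiedler value lambda_2 = 2 is strictly positive, so the graph is connected.

2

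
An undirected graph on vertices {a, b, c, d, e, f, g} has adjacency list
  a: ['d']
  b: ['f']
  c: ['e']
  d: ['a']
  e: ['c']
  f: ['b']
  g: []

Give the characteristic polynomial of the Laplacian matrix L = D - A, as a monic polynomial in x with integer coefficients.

With the vertex order [a, b, c, d, e, f, g], the degrees are [1, 1, 1, 1, 1, 1, 0], giving D = diag(1, 1, 1, 1, 1, 1, 0) and L = D - A. Computing det(xI - L) by cofactor expansion (or equivalently via sum-over-permutations) gives x^7 - 6x^6 + 12x^5 - 8x^4. Since p(0) = det(-L) = 0, x divides p(x). The largest eigenvalue, 2, is at most the vertex count 7.

x^7 - 6x^6 + 12x^5 - 8x^4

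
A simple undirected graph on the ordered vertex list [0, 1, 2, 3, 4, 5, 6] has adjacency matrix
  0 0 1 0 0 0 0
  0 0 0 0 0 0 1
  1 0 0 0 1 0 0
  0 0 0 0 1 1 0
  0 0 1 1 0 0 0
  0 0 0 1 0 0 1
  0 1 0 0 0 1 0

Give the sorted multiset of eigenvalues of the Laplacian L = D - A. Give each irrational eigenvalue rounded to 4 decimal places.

[0, 0.1981, 0.7530, 1.5550, 2.4450, 3.2470, 3.8019]

With the vertex order [0, 1, 2, 3, 4, 5, 6], the degrees are [1, 1, 2, 2, 2, 2, 2], giving D = diag(1, 1, 2, 2, 2, 2, 2) and L = D - A. The multiplicity of 0 as a Laplacian eigenvalue equals the number of connected components. The single zero eigenvalue shows the graph is connected. The eigenvalues sum to 12, which equals trace(L) = 2|E|. By the matrix-tree theorem the graph has (1/7) * product of the nonzero eigenvalues = 1 spanning tree.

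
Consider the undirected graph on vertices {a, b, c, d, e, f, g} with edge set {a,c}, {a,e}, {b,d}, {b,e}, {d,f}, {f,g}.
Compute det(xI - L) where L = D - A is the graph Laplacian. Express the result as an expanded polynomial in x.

With the vertex order [a, b, c, d, e, f, g], the degrees are [2, 2, 1, 2, 2, 2, 1], giving D = diag(2, 2, 1, 2, 2, 2, 1) and L = D - A. L has integer entries, so p(x) = det(xI - L) has integer coefficients. Expanding the determinant yields x^7 - 12x^6 + 55x^5 - 120x^4 + 126x^3 - 56x^2 + 7x. Since p(0) = det(-L) = 0, x divides p(x). By the matrix-tree theorem the graph has (1/7) * product of the nonzero eigenvalues = 1 spanning tree. There is one zero in the spectrum, matching the 1 component.

x^7 - 12x^6 + 55x^5 - 120x^4 + 126x^3 - 56x^2 + 7x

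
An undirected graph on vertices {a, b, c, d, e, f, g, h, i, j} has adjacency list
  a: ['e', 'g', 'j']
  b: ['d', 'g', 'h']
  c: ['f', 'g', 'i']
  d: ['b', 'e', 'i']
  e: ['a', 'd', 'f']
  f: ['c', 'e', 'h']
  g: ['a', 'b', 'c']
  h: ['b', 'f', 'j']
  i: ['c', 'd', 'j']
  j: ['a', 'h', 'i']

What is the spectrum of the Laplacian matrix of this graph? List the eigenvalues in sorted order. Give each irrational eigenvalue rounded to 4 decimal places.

With the vertex order [a, b, c, d, e, f, g, h, i, j], the degrees are [3, 3, 3, 3, 3, 3, 3, 3, 3, 3], giving D = diag(3, 3, 3, 3, 3, 3, 3, 3, 3, 3) and L = D - A. Since every row of L sums to 0, the all-ones vector is in the kernel and 0 is an eigenvalue. The eigenvalues sum to 30, which equals trace(L) = 2|E|. There is one zero in the spectrum, matching the 1 component.

[0, 2, 2, 2, 2, 2, 5, 5, 5, 5]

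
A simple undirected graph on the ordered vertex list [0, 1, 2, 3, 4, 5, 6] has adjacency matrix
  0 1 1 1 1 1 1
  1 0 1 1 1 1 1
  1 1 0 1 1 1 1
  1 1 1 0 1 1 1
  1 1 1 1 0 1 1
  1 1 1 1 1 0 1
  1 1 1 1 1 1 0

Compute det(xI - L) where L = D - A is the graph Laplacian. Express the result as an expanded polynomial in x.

x^7 - 42x^6 + 735x^5 - 6860x^4 + 36015x^3 - 100842x^2 + 117649x

Reading degrees in the order [0, 1, 2, 3, 4, 5, 6] gives [6, 6, 6, 6, 6, 6, 6]; set D = diag(6, 6, 6, 6, 6, 6, 6) and form L = D - A. The eigenvalues of L are [0, 7, 7, 7, 7, 7, 7]; the characteristic polynomial is the product of (x - lambda_i), which multiplies out to x^7 - 42x^6 + 735x^5 - 6860x^4 + 36015x^3 - 100842x^2 + 117649x. The constant term is 0 because L is singular (the all-ones vector lies in its kernel). By the matrix-tree theorem the graph has (1/7) * product of the nonzero eigenvalues = 16807 spanning trees.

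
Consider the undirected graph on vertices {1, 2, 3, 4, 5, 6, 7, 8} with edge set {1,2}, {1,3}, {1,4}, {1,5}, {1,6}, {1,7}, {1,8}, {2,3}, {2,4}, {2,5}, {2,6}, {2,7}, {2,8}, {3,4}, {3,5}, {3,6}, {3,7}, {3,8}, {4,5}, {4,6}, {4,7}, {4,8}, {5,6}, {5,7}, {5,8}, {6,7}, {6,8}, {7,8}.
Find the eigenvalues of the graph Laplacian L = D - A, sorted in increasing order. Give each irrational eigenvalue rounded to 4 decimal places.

[0, 8, 8, 8, 8, 8, 8, 8]

Each diagonal entry of L is the vertex degree and each off-diagonal entry is -1 where an edge is present, 0 otherwise; in the order [1, 2, 3, 4, 5, 6, 7, 8] the diagonal is [7, 7, 7, 7, 7, 7, 7, 7]. Diagonalising L (or applying a numerical eigensolver to the 8x8 matrix) gives the spectrum above. The largest eigenvalue, 8, is at most the vertex count 8. By the matrix-tree theorem the graph has (1/8) * product of the nonzero eigenvalues = 262144 spanning trees.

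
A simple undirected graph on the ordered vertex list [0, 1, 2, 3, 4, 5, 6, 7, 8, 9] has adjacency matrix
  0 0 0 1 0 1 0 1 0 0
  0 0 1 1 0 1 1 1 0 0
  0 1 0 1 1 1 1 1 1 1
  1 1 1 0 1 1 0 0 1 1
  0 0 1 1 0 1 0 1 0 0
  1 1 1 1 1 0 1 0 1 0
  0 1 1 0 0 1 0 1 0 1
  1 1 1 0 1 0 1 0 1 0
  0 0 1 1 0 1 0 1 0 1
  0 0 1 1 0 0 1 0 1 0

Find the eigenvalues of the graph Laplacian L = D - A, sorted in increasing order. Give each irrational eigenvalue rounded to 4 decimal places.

Each diagonal entry of L is the vertex degree and each off-diagonal entry is -1 where an edge is present, 0 otherwise; in the order [0, 1, 2, 3, 4, 5, 6, 7, 8, 9] the diagonal is [3, 5, 8, 7, 4, 7, 5, 6, 5, 4]. Since every row of L sums to 0, the all-ones vector is in the kernel and 0 is an eigenvalue.

[0, 2.7951, 3.6129, 4.0794, 5.1022, 5.6925, 6.4312, 8.3630, 8.7112, 9.2126]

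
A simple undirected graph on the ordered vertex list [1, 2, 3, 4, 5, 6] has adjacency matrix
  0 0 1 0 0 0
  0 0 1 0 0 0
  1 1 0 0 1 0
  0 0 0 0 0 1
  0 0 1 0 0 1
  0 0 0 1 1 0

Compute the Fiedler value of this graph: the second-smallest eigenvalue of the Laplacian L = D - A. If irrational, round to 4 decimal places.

With the vertex order [1, 2, 3, 4, 5, 6], the degrees are [1, 1, 3, 1, 2, 2], giving D = diag(1, 1, 3, 1, 2, 2) and L = D - A. The smallest Laplacian eigenvalue is always 0. The next one, lambda_2 = 0.3249, measures how hard the graph is to disconnect: larger values mean better connectivity. The eigenvalues sum to 10, which equals trace(L) = 2|E|. By the matrix-tree theorem the graph has (1/6) * product of the nonzero eigenvalues = 1 spanning tree.

0.3249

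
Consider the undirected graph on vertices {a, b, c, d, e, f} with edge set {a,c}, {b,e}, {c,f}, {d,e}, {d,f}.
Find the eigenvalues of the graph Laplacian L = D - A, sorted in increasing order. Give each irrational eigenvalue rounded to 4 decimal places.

[0, 0.2679, 1, 2, 3, 3.7321]

Reading degrees in the order [a, b, c, d, e, f] gives [1, 1, 2, 2, 2, 2]; set D = diag(1, 1, 2, 2, 2, 2) and form L = D - A. Since every row of L sums to 0, the all-ones vector is in the kernel and 0 is an eigenvalue. The single zero eigenvalue shows the graph is connected. The eigenvalues sum to 10, which equals trace(L) = 2|E|.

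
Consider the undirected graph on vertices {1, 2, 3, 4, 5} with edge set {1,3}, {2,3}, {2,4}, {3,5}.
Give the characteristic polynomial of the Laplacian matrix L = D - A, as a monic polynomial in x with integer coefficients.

x^5 - 8x^4 + 20x^3 - 18x^2 + 5x

With the vertex order [1, 2, 3, 4, 5], the degrees are [1, 2, 3, 1, 1], giving D = diag(1, 2, 3, 1, 1) and L = D - A. Computing det(xI - L) by cofactor expansion (or equivalently via sum-over-permutations) gives x^5 - 8x^4 + 20x^3 - 18x^2 + 5x. The coefficient of x^4 equals -trace(L) = -8, matching the sum of degrees.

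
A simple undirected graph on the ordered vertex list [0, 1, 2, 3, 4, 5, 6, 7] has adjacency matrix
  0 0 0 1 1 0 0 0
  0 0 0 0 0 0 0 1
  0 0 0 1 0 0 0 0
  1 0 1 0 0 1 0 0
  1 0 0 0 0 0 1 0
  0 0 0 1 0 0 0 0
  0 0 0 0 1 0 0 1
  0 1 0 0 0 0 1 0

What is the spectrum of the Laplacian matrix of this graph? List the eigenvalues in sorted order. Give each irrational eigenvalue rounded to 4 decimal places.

Each diagonal entry of L is the vertex degree and each off-diagonal entry is -1 where an edge is present, 0 otherwise; in the order [0, 1, 2, 3, 4, 5, 6, 7] the diagonal is [2, 1, 1, 3, 2, 1, 2, 2]. The multiplicity of 0 as a Laplacian eigenvalue equals the number of connected components. There is one zero in the spectrum, matching the 1 component. By the matrix-tree theorem the graph has (1/8) * product of the nonzero eigenvalues = 1 spanning tree.

[0, 0.1667, 0.7276, 1, 1.6353, 2.6729, 3.5643, 4.2332]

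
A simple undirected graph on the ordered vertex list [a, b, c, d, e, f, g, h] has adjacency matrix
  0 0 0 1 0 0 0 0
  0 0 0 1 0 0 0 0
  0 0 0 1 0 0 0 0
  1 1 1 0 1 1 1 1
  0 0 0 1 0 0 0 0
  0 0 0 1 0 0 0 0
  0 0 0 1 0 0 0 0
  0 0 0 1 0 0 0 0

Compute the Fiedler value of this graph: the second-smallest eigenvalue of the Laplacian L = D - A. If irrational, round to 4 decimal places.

With the vertex order [a, b, c, d, e, f, g, h], the degrees are [1, 1, 1, 7, 1, 1, 1, 1], giving D = diag(1, 1, 1, 7, 1, 1, 1, 1) and L = D - A. The sorted Laplacian eigenvalues are [0, 1, 1, 1, 1, 1, 1, 8]; the algebraic connectivity is the second entry, 1. There is one zero in the spectrum, matching the 1 component. By the matrix-tree theorem the graph has (1/8) * product of the nonzero eigenvalues = 1 spanning tree.

1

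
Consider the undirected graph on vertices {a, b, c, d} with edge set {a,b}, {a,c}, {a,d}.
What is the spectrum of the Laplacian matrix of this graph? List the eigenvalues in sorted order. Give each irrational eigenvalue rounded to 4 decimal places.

Each diagonal entry of L is the vertex degree and each off-diagonal entry is -1 where an edge is present, 0 otherwise; in the order [a, b, c, d] the diagonal is [3, 1, 1, 1]. Diagonalising L (or applying a numerical eigensolver to the 4x4 matrix) gives the spectrum above. By the matrix-tree theorem the graph has (1/4) * product of the nonzero eigenvalues = 1 spanning tree. There is one zero in the spectrum, matching the 1 component.

[0, 1, 1, 4]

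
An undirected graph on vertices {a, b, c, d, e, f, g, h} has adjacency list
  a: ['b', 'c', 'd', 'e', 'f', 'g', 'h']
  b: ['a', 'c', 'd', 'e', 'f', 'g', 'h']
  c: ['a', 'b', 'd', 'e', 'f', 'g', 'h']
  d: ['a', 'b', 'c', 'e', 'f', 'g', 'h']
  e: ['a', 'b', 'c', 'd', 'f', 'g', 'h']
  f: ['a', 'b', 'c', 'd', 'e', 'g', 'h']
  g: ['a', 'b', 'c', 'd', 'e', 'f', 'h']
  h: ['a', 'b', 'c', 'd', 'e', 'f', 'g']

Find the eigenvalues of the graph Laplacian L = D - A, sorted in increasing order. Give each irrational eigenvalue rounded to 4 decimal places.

Each diagonal entry of L is the vertex degree and each off-diagonal entry is -1 where an edge is present, 0 otherwise; in the order [a, b, c, d, e, f, g, h] the diagonal is [7, 7, 7, 7, 7, 7, 7, 7]. The multiplicity of 0 as a Laplacian eigenvalue equals the number of connected components.

[0, 8, 8, 8, 8, 8, 8, 8]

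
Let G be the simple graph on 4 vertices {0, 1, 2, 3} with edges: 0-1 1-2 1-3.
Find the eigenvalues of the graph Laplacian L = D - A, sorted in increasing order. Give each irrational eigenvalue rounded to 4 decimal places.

[0, 1, 1, 4]

Reading degrees in the order [0, 1, 2, 3] gives [1, 3, 1, 1]; set D = diag(1, 3, 1, 1) and form L = D - A. Diagonalising L (or applying a numerical eigensolver to the 4x4 matrix) gives the spectrum above. The single zero eigenvalue shows the graph is connected. By the matrix-tree theorem the graph has (1/4) * product of the nonzero eigenvalues = 1 spanning tree.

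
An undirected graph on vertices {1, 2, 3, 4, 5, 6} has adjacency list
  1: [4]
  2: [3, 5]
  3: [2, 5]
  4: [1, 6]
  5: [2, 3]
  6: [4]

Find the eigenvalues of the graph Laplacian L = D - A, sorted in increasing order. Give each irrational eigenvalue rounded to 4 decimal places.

[0, 0, 1, 3, 3, 3]

With the vertex order [1, 2, 3, 4, 5, 6], the degrees are [1, 2, 2, 2, 2, 1], giving D = diag(1, 2, 2, 2, 2, 1) and L = D - A. Diagonalising L (or applying a numerical eigensolver to the 6x6 matrix) gives the spectrum above. The 2 zero eigenvalues correspond to the 2 connected components. There are 2 zeros in the spectrum, matching the 2 components.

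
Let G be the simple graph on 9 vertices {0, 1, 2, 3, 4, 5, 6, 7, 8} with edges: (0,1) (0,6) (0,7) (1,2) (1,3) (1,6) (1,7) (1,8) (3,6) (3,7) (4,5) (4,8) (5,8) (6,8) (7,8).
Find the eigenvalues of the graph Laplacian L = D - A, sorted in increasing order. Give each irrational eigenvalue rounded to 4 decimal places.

[0, 0.6937, 1.1095, 3, 3, 4, 4.4960, 6.5213, 7.1796]

With the vertex order [0, 1, 2, 3, 4, 5, 6, 7, 8], the degrees are [3, 6, 1, 3, 2, 2, 4, 4, 5], giving D = diag(3, 6, 1, 3, 2, 2, 4, 4, 5) and L = D - A. The multiplicity of 0 as a Laplacian eigenvalue equals the number of connected components. The single zero eigenvalue shows the graph is connected.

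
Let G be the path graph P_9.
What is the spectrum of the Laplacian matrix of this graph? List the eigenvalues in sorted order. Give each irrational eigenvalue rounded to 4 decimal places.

[0, 0.1206, 0.4679, 1, 1.6527, 2.3473, 3, 3.5321, 3.8794]

The graph has 9 vertices and degree multiset [2, 2, 2, 2, 2, 2, 2, 1, 1]; D is the diagonal matrix of degrees and L = D - A. L is symmetric positive semidefinite, so every eigenvalue is real and nonnegative. The single zero eigenvalue shows the graph is connected. By the matrix-tree theorem the graph has (1/9) * product of the nonzero eigenvalues = 1 spanning tree.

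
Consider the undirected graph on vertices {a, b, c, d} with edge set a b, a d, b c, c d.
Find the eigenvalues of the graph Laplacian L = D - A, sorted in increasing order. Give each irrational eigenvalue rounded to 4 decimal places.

Reading degrees in the order [a, b, c, d] gives [2, 2, 2, 2]; set D = diag(2, 2, 2, 2) and form L = D - A. L is symmetric positive semidefinite, so every eigenvalue is real and nonnegative.

[0, 2, 2, 4]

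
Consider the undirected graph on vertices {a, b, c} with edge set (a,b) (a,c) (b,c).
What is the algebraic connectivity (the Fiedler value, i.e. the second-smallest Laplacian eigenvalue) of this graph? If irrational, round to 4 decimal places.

Reading degrees in the order [a, b, c] gives [2, 2, 2]; set D = diag(2, 2, 2) and form L = D - A. The smallest Laplacian eigenvalue is always 0. The next one, lambda_2 = 3, measures how hard the graph is to disconnect: larger values mean better connectivity. The largest eigenvalue, 3, is at most the vertex count 3. By the matrix-tree theorem the graph has (1/3) * product of the nonzero eigenvalues = 3 spanning trees.

3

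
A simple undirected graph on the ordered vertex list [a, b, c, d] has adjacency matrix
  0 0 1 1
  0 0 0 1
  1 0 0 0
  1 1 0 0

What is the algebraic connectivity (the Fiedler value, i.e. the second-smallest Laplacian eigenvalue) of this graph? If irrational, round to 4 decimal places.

Reading degrees in the order [a, b, c, d] gives [2, 1, 1, 2]; set D = diag(2, 1, 1, 2) and form L = D - A. Computing the eigenvalues of L and sorting gives [0, 0.5858, 2, 3.4142]. The Fiedler value lambda_2 = 0.5858 is strictly positive, so the graph is connected. There is one zero in the spectrum, matching the 1 component. The largest eigenvalue, 3.4142, is at most the vertex count 4.

0.5858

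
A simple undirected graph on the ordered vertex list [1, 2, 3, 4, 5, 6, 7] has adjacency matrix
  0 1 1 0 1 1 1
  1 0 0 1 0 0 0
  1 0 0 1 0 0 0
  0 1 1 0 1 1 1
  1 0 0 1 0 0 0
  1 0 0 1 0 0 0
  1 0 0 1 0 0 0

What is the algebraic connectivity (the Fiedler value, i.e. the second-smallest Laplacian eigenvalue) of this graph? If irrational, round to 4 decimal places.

2

Reading degrees in the order [1, 2, 3, 4, 5, 6, 7] gives [5, 2, 2, 5, 2, 2, 2]; set D = diag(5, 2, 2, 5, 2, 2, 2) and form L = D - A. Computing the eigenvalues of L and sorting gives [0, 2, 2, 2, 2, 5, 7]. The Fiedler value lambda_2 = 2 is strictly positive, so the graph is connected. The eigenvalues sum to 20, which equals trace(L) = 2|E|.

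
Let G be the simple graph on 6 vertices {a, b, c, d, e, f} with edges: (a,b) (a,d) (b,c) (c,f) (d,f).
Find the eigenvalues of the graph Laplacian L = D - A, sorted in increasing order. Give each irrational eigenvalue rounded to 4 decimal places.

Reading degrees in the order [a, b, c, d, e, f] gives [2, 2, 2, 2, 0, 2]; set D = diag(2, 2, 2, 2, 0, 2) and form L = D - A. L is symmetric positive semidefinite, so every eigenvalue is real and nonnegative. The 2 zero eigenvalues correspond to the 2 connected components. The eigenvalues sum to 10, which equals trace(L) = 2|E|.

[0, 0, 1.3820, 1.3820, 3.6180, 3.6180]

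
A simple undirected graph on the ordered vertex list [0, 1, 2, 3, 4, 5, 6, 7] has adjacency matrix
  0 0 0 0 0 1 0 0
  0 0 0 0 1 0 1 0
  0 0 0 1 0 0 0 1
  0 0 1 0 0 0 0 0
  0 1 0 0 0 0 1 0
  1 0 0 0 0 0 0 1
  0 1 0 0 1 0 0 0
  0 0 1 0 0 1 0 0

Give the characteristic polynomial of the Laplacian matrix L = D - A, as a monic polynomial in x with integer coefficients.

Each diagonal entry of L is the vertex degree and each off-diagonal entry is -1 where an edge is present, 0 otherwise; in the order [0, 1, 2, 3, 4, 5, 6, 7] the diagonal is [1, 2, 2, 1, 2, 2, 2, 2]. Computing det(xI - L) by cofactor expansion (or equivalently via sum-over-permutations) gives x^8 - 14x^7 + 78x^6 - 218x^5 + 314x^4 - 210x^3 + 45x^2. The constant term is 0 because L is singular (the all-ones vector lies in its kernel).

x^8 - 14x^7 + 78x^6 - 218x^5 + 314x^4 - 210x^3 + 45x^2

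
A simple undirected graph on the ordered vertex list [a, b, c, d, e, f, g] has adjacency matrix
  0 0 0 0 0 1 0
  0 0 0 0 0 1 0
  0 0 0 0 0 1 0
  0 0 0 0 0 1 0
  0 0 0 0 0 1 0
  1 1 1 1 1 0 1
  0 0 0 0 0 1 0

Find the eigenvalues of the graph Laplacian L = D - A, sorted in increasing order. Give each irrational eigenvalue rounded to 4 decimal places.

[0, 1, 1, 1, 1, 1, 7]

Reading degrees in the order [a, b, c, d, e, f, g] gives [1, 1, 1, 1, 1, 6, 1]; set D = diag(1, 1, 1, 1, 1, 6, 1) and form L = D - A. Diagonalising L (or applying a numerical eigensolver to the 7x7 matrix) gives the spectrum above. There is one zero in the spectrum, matching the 1 component.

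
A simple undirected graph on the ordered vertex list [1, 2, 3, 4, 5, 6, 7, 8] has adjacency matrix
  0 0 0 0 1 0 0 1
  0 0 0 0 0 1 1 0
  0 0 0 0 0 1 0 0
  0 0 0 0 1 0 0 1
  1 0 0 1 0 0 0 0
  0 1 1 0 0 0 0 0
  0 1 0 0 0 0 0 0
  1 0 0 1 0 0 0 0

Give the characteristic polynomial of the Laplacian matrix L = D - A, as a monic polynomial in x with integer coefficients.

Reading degrees in the order [1, 2, 3, 4, 5, 6, 7, 8] gives [2, 2, 1, 2, 2, 2, 1, 2]; set D = diag(2, 2, 1, 2, 2, 2, 1, 2) and form L = D - A. Computing det(xI - L) by cofactor expansion (or equivalently via sum-over-permutations) gives x^8 - 14x^7 + 78x^6 - 220x^5 + 328x^4 - 240x^3 + 64x^2. Since p(0) = det(-L) = 0, x divides p(x).

x^8 - 14x^7 + 78x^6 - 220x^5 + 328x^4 - 240x^3 + 64x^2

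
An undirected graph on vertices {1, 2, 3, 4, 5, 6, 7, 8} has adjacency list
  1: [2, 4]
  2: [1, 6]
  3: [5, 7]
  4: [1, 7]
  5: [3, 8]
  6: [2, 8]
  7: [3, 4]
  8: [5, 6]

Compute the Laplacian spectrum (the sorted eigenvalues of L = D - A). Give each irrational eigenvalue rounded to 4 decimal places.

[0, 0.5858, 0.5858, 2, 2, 3.4142, 3.4142, 4]

Each diagonal entry of L is the vertex degree and each off-diagonal entry is -1 where an edge is present, 0 otherwise; in the order [1, 2, 3, 4, 5, 6, 7, 8] the diagonal is [2, 2, 2, 2, 2, 2, 2, 2]. L is symmetric positive semidefinite, so every eigenvalue is real and nonnegative. The single zero eigenvalue shows the graph is connected. The eigenvalues sum to 16, which equals trace(L) = 2|E|. By the matrix-tree theorem the graph has (1/8) * product of the nonzero eigenvalues = 8 spanning trees.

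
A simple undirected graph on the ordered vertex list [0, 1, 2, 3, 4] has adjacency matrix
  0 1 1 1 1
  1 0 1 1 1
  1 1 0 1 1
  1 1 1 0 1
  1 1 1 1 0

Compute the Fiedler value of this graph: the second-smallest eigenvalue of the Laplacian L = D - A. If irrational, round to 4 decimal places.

5

With the vertex order [0, 1, 2, 3, 4], the degrees are [4, 4, 4, 4, 4], giving D = diag(4, 4, 4, 4, 4) and L = D - A. The smallest Laplacian eigenvalue is always 0. The next one, lambda_2 = 5, measures how hard the graph is to disconnect: larger values mean better connectivity. There is one zero in the spectrum, matching the 1 component. The largest eigenvalue, 5, is at most the vertex count 5.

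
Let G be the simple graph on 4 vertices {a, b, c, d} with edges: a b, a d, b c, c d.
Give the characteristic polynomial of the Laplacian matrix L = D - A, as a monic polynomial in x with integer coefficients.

x^4 - 8x^3 + 20x^2 - 16x

Each diagonal entry of L is the vertex degree and each off-diagonal entry is -1 where an edge is present, 0 otherwise; in the order [a, b, c, d] the diagonal is [2, 2, 2, 2]. L has integer entries, so p(x) = det(xI - L) has integer coefficients. Expanding the determinant yields x^4 - 8x^3 + 20x^2 - 16x. Since p(0) = det(-L) = 0, x divides p(x). By the matrix-tree theorem the graph has (1/4) * product of the nonzero eigenvalues = 4 spanning trees.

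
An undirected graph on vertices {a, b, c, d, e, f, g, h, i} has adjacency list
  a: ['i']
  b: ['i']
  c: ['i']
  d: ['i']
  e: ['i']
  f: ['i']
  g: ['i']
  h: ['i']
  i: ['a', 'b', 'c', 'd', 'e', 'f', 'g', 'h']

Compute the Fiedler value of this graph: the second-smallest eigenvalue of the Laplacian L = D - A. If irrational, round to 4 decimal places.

With the vertex order [a, b, c, d, e, f, g, h, i], the degrees are [1, 1, 1, 1, 1, 1, 1, 1, 8], giving D = diag(1, 1, 1, 1, 1, 1, 1, 1, 8) and L = D - A. The smallest Laplacian eigenvalue is always 0. The next one, lambda_2 = 1, measures how hard the graph is to disconnect: larger values mean better connectivity. There is one zero in the spectrum, matching the 1 component.

1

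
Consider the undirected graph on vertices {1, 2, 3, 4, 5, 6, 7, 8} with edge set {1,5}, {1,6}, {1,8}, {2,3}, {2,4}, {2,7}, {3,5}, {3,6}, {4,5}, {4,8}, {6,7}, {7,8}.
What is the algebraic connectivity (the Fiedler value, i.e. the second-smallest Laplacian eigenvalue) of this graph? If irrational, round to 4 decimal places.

2

With the vertex order [1, 2, 3, 4, 5, 6, 7, 8], the degrees are [3, 3, 3, 3, 3, 3, 3, 3], giving D = diag(3, 3, 3, 3, 3, 3, 3, 3) and L = D - A. Computing the eigenvalues of L and sorting gives [0, 2, 2, 2, 4, 4, 4, 6]. The Fiedler value lambda_2 = 2 is strictly positive, so the graph is connected. The eigenvalues sum to 24, which equals trace(L) = 2|E|. There is one zero in the spectrum, matching the 1 component.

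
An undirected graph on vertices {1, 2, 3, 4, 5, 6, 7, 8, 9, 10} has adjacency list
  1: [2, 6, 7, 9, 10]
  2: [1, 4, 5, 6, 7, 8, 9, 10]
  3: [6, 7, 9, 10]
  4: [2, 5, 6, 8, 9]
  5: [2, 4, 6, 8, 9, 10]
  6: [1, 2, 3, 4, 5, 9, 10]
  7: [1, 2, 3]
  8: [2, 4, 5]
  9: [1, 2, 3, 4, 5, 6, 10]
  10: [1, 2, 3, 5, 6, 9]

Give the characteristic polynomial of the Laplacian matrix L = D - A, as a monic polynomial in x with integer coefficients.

x^10 - 54x^9 + 1272x^8 - 17126x^7 + 144968x^6 - 798326x^5 + 2852822x^4 - 6359894x^3 + 7996720x^2 - 4300800x

Each diagonal entry of L is the vertex degree and each off-diagonal entry is -1 where an edge is present, 0 otherwise; in the order [1, 2, 3, 4, 5, 6, 7, 8, 9, 10] the diagonal is [5, 8, 4, 5, 6, 7, 3, 3, 7, 6]. Computing det(xI - L) by cofactor expansion (or equivalently via sum-over-permutations) gives x^10 - 54x^9 + 1272x^8 - 17126x^7 + 144968x^6 - 798326x^5 + 2852822x^4 - 6359894x^3 + 7996720x^2 - 4300800x. Since p(0) = det(-L) = 0, x divides p(x). The eigenvalues sum to 54, which equals trace(L) = 2|E|. By the matrix-tree theorem the graph has (1/10) * product of the nonzero eigenvalues = 430080 spanning trees.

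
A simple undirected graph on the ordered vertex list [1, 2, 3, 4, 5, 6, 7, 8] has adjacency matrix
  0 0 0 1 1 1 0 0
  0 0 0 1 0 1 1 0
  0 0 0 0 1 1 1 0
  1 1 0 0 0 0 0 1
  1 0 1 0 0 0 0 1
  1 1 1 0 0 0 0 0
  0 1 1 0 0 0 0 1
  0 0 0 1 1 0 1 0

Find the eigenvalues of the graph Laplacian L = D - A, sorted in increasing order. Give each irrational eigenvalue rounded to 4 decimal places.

Each diagonal entry of L is the vertex degree and each off-diagonal entry is -1 where an edge is present, 0 otherwise; in the order [1, 2, 3, 4, 5, 6, 7, 8] the diagonal is [3, 3, 3, 3, 3, 3, 3, 3]. The multiplicity of 0 as a Laplacian eigenvalue equals the number of connected components. There is one zero in the spectrum, matching the 1 component.

[0, 2, 2, 2, 4, 4, 4, 6]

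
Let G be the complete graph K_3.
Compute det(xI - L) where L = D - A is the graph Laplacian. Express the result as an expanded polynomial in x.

The graph has 3 vertices and degree multiset [2, 2, 2]; D is the diagonal matrix of degrees and L = D - A. Computing det(xI - L) by cofactor expansion (or equivalently via sum-over-permutations) gives x^3 - 6x^2 + 9x. The coefficient of x^2 equals -trace(L) = -6, matching the sum of degrees. The largest eigenvalue, 3, is at most the vertex count 3.

x^3 - 6x^2 + 9x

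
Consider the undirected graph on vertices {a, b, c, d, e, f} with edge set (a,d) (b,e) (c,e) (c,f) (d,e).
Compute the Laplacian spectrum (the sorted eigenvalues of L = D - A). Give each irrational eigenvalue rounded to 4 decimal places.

[0, 0.3820, 0.6972, 2, 2.6180, 4.3028]

Each diagonal entry of L is the vertex degree and each off-diagonal entry is -1 where an edge is present, 0 otherwise; in the order [a, b, c, d, e, f] the diagonal is [1, 1, 2, 2, 3, 1]. The multiplicity of 0 as a Laplacian eigenvalue equals the number of connected components.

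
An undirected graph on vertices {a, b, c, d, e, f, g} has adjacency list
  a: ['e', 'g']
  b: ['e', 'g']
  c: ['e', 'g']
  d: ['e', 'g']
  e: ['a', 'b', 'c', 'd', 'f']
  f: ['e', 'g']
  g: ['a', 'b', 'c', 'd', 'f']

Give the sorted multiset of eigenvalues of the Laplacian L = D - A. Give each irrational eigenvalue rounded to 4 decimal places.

[0, 2, 2, 2, 2, 5, 7]

Each diagonal entry of L is the vertex degree and each off-diagonal entry is -1 where an edge is present, 0 otherwise; in the order [a, b, c, d, e, f, g] the diagonal is [2, 2, 2, 2, 5, 2, 5]. Since every row of L sums to 0, the all-ones vector is in the kernel and 0 is an eigenvalue. The eigenvalues sum to 20, which equals trace(L) = 2|E|. By the matrix-tree theorem the graph has (1/7) * product of the nonzero eigenvalues = 80 spanning trees.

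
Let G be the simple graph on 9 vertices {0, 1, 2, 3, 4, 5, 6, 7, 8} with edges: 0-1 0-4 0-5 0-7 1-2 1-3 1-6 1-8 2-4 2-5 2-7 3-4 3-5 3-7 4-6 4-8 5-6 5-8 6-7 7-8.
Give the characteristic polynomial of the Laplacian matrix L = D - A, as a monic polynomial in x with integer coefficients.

Reading degrees in the order [0, 1, 2, 3, 4, 5, 6, 7, 8] gives [4, 5, 4, 4, 5, 5, 4, 5, 4]; set D = diag(4, 5, 4, 4, 5, 5, 4, 5, 4) and form L = D - A. L has integer entries, so p(x) = det(xI - L) has integer coefficients. Expanding the determinant yields x^9 - 40x^8 + 690x^7 - 6720x^6 + 40485x^5 - 154704x^4 + 366560x^3 - 492800x^2 + 288000x. The constant term is 0 because L is singular (the all-ones vector lies in its kernel). The largest eigenvalue, 9, is at most the vertex count 9. There is one zero in the spectrum, matching the 1 component.

x^9 - 40x^8 + 690x^7 - 6720x^6 + 40485x^5 - 154704x^4 + 366560x^3 - 492800x^2 + 288000x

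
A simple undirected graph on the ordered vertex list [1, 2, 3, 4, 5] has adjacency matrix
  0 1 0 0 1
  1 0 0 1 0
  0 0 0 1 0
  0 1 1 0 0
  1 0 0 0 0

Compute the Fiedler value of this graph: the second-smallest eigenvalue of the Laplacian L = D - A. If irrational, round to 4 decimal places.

0.3820

Reading degrees in the order [1, 2, 3, 4, 5] gives [2, 2, 1, 2, 1]; set D = diag(2, 2, 1, 2, 1) and form L = D - A. Computing the eigenvalues of L and sorting gives [0, 0.3820, 1.3820, 2.6180, 3.6180]. The Fiedler value lambda_2 = 0.3820 is strictly positive, so the graph is connected. The largest eigenvalue, 3.6180, is at most the vertex count 5.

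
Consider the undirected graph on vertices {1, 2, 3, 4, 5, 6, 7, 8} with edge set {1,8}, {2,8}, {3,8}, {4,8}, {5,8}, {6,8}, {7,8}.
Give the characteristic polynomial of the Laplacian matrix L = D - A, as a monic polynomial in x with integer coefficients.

With the vertex order [1, 2, 3, 4, 5, 6, 7, 8], the degrees are [1, 1, 1, 1, 1, 1, 1, 7], giving D = diag(1, 1, 1, 1, 1, 1, 1, 7) and L = D - A. Computing det(xI - L) by cofactor expansion (or equivalently via sum-over-permutations) gives x^8 - 14x^7 + 63x^6 - 140x^5 + 175x^4 - 126x^3 + 49x^2 - 8x. Since p(0) = det(-L) = 0, x divides p(x). The eigenvalues sum to 14, which equals trace(L) = 2|E|.

x^8 - 14x^7 + 63x^6 - 140x^5 + 175x^4 - 126x^3 + 49x^2 - 8x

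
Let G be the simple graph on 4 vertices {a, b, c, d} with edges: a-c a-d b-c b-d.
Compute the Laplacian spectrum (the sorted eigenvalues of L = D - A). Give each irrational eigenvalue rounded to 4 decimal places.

Reading degrees in the order [a, b, c, d] gives [2, 2, 2, 2]; set D = diag(2, 2, 2, 2) and form L = D - A. Since every row of L sums to 0, the all-ones vector is in the kernel and 0 is an eigenvalue. There is one zero in the spectrum, matching the 1 component.

[0, 2, 2, 4]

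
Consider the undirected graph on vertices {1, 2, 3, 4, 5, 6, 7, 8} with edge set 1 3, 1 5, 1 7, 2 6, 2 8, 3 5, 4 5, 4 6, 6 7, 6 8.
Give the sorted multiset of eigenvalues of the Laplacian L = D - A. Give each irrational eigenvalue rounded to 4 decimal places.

Reading degrees in the order [1, 2, 3, 4, 5, 6, 7, 8] gives [3, 2, 2, 2, 3, 4, 2, 2]; set D = diag(3, 2, 2, 2, 3, 4, 2, 2) and form L = D - A. Since every row of L sums to 0, the all-ones vector is in the kernel and 0 is an eigenvalue. The largest eigenvalue, 5.1912, is at most the vertex count 8. There is one zero in the spectrum, matching the 1 component.

[0, 0.4965, 1.5858, 1.7356, 3, 3.5767, 4.4142, 5.1912]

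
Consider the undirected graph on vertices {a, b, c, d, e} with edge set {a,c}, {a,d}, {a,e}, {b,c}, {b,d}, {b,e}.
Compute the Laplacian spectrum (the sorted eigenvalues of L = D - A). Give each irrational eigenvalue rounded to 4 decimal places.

With the vertex order [a, b, c, d, e], the degrees are [3, 3, 2, 2, 2], giving D = diag(3, 3, 2, 2, 2) and L = D - A. The multiplicity of 0 as a Laplacian eigenvalue equals the number of connected components. The eigenvalues sum to 12, which equals trace(L) = 2|E|.

[0, 2, 2, 3, 5]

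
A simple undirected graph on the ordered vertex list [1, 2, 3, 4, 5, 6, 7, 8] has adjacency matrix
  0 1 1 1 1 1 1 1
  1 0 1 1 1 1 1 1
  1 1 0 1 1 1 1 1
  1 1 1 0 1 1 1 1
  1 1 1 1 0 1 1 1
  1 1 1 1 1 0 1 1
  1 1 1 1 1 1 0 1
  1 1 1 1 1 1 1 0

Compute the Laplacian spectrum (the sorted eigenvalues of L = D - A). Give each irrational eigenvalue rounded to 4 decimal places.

[0, 8, 8, 8, 8, 8, 8, 8]

Reading degrees in the order [1, 2, 3, 4, 5, 6, 7, 8] gives [7, 7, 7, 7, 7, 7, 7, 7]; set D = diag(7, 7, 7, 7, 7, 7, 7, 7) and form L = D - A. Diagonalising L (or applying a numerical eigensolver to the 8x8 matrix) gives the spectrum above. The largest eigenvalue, 8, is at most the vertex count 8.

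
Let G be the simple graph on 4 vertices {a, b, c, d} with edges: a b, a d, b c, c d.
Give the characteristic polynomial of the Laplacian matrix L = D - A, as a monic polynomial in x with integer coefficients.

With the vertex order [a, b, c, d], the degrees are [2, 2, 2, 2], giving D = diag(2, 2, 2, 2) and L = D - A. L has integer entries, so p(x) = det(xI - L) has integer coefficients. Expanding the determinant yields x^4 - 8x^3 + 20x^2 - 16x. Since p(0) = det(-L) = 0, x divides p(x). The largest eigenvalue, 4, is at most the vertex count 4.

x^4 - 8x^3 + 20x^2 - 16x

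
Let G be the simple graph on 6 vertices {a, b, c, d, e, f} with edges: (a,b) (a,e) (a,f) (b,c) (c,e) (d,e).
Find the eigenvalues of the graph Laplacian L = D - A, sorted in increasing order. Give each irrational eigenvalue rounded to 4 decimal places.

[0, 0.6571, 1, 2.5293, 3, 4.8136]

Reading degrees in the order [a, b, c, d, e, f] gives [3, 2, 2, 1, 3, 1]; set D = diag(3, 2, 2, 1, 3, 1) and form L = D - A. Since every row of L sums to 0, the all-ones vector is in the kernel and 0 is an eigenvalue. The single zero eigenvalue shows the graph is connected. By the matrix-tree theorem the graph has (1/6) * product of the nonzero eigenvalues = 4 spanning trees.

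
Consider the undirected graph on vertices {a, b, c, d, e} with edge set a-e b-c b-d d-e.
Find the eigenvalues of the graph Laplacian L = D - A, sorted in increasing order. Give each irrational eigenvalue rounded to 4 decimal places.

Each diagonal entry of L is the vertex degree and each off-diagonal entry is -1 where an edge is present, 0 otherwise; in the order [a, b, c, d, e] the diagonal is [1, 2, 1, 2, 2]. The multiplicity of 0 as a Laplacian eigenvalue equals the number of connected components. The largest eigenvalue, 3.6180, is at most the vertex count 5. The eigenvalues sum to 8, which equals trace(L) = 2|E|.

[0, 0.3820, 1.3820, 2.6180, 3.6180]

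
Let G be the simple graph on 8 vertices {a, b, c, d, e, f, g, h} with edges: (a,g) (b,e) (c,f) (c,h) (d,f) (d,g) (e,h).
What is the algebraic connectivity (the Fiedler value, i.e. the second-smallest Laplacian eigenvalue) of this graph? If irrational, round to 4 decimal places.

Each diagonal entry of L is the vertex degree and each off-diagonal entry is -1 where an edge is present, 0 otherwise; in the order [a, b, c, d, e, f, g, h] the diagonal is [1, 1, 2, 2, 2, 2, 2, 2]. The sorted Laplacian eigenvalues are [0, 0.1522, 0.5858, 1.2346, 2, 2.7654, 3.4142, 3.8478]; the algebraic connectivity is the second entry, 0.1522. The eigenvalues sum to 14, which equals trace(L) = 2|E|. There is one zero in the spectrum, matching the 1 component.

0.1522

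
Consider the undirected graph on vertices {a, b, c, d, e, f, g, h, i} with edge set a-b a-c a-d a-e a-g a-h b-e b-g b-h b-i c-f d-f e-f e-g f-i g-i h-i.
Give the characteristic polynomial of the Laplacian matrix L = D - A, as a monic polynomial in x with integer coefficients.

x^9 - 34x^8 + 490x^7 - 3900x^6 + 18702x^5 - 55184x^4 + 97577x^3 - 94274x^2 + 38016x

With the vertex order [a, b, c, d, e, f, g, h, i], the degrees are [6, 5, 2, 2, 4, 4, 4, 3, 4], giving D = diag(6, 5, 2, 2, 4, 4, 4, 3, 4) and L = D - A. Computing det(xI - L) by cofactor expansion (or equivalently via sum-over-permutations) gives x^9 - 34x^8 + 490x^7 - 3900x^6 + 18702x^5 - 55184x^4 + 97577x^3 - 94274x^2 + 38016x. The coefficient of x^8 equals -trace(L) = -34, matching the sum of degrees. There is one zero in the spectrum, matching the 1 component.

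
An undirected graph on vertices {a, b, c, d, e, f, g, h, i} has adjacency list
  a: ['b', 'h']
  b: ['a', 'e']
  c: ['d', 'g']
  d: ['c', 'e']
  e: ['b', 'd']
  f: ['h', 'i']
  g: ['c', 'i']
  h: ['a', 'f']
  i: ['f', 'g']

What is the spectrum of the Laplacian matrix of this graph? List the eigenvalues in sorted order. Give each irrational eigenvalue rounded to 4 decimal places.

[0, 0.4679, 0.4679, 1.6527, 1.6527, 3, 3, 3.8794, 3.8794]

Each diagonal entry of L is the vertex degree and each off-diagonal entry is -1 where an edge is present, 0 otherwise; in the order [a, b, c, d, e, f, g, h, i] the diagonal is [2, 2, 2, 2, 2, 2, 2, 2, 2]. Diagonalising L (or applying a numerical eigensolver to the 9x9 matrix) gives the spectrum above. By the matrix-tree theorem the graph has (1/9) * product of the nonzero eigenvalues = 9 spanning trees.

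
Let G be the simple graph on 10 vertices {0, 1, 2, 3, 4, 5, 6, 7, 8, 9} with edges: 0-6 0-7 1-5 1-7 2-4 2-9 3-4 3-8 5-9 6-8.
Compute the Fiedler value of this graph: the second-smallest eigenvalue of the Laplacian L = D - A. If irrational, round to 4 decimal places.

0.3820

With the vertex order [0, 1, 2, 3, 4, 5, 6, 7, 8, 9], the degrees are [2, 2, 2, 2, 2, 2, 2, 2, 2, 2], giving D = diag(2, 2, 2, 2, 2, 2, 2, 2, 2, 2) and L = D - A. The smallest Laplacian eigenvalue is always 0. The next one, lambda_2 = 0.3820, measures how hard the graph is to disconnect: larger values mean better connectivity. The eigenvalues sum to 20, which equals trace(L) = 2|E|.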